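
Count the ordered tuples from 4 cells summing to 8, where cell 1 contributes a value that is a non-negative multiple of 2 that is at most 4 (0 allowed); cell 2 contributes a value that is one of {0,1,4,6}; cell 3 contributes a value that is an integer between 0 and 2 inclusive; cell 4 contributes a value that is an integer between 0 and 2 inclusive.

The generating function for the choices is (1 + z² + z⁴)·(1 + z + z⁴ + z⁶)·(1 + z + z²)·(1 + z + z²); the count is [z⁸].
(1 + z² + z⁴) has coefficients 1,0,1,0,1 for degrees 0…4.
(1 + z + z⁴ + z⁶) has coefficients 1,1,0,0,1,0,1,0,0 for degrees 0…8.
Multiplying by (1 + z + z²) gives running coefficients 1,2,2,1,1,1,2,1,1 for degrees 0…8.
Finally multiplying by (1 + z + z²), the product of all factors after the first has coefficients 1,3,5,5,4,3,4,4,4 for degrees 0…8.
[z⁸] = 1·4 + 1·4 + 1·4 = 12.

12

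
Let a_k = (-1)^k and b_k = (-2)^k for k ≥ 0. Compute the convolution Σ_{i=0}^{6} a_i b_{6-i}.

This is [x^6] in the product of the two ordinary generating functions.
Σ = 1·64 − 1·(-32) + 1·16 − 1·(-8) + 1·4 − 1·(-2) + 1·1 = 127.

127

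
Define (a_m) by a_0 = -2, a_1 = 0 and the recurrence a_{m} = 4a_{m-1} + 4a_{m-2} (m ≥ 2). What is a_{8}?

-86528

The ordinary generating function has denominator 1 - 4y - 4y^2.
Iterating the recurrence: a_0,…,a_{8} = -2, 0, -8, -32, -160, -768, -3712, -17920, -86528.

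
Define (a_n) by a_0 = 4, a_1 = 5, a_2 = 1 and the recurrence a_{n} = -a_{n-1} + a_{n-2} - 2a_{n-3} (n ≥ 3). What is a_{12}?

The ordinary generating function has denominator 1 + y - y^2 + 2y^3.
Iterating the recurrence: a_0,…,a_{12} = 4, 5, 1, -4, -5, -1, 4, 5, 1, -4, -5, -1, 4.

4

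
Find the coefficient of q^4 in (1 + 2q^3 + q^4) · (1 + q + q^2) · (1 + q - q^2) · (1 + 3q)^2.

25

(1 + 2q^3 + q^4) has coefficients 1,0,0,2,1 for degrees 0…4.
(1 + q + q^2) has coefficients 1,1,1,0,0 for degrees 0…4.
Multiplying by (1 + q - q^2) gives running coefficients 1,2,1,0,-1 for degrees 0…4.
Finally multiplying by (1 + 3q)^2, the product of all factors after the first has coefficients 1,8,22,24,8 for degrees 0…4.
[q^4] = 1·8 + 2·8 + 1·1 = 25.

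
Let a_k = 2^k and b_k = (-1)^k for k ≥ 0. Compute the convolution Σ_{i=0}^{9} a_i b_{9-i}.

341

Write out a_i and b_{9-i} for i = 0,…,9 and sum the products.
Σ = 1·(-1) + 2·1 + 4·(-1) + 8·1 + 16·(-1) + 32·1 + 64·(-1) + 128·1 + 256·(-1) + 512·1 = 341.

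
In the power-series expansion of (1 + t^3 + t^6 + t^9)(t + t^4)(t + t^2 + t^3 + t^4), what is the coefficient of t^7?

(1 + t^3 + t^6 + t^9) has coefficients 1,0,0,1,0,0,1,0 for degrees 0…7.
(t + t^4) has coefficients 0,1,0,0,1,0,0,0 for degrees 0…7.
Finally multiplying by (t + t^2 + t^3 + t^4), the product of all factors after the first has coefficients 0,0,1,1,1,2,1,1 for degrees 0…7.
[t^7] = 1·1 + 1·1 + 1·0 = 2.

2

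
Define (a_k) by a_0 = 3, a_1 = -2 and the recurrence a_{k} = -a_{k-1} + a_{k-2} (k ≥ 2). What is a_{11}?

-343

The ordinary generating function has denominator 1 + z - z^2.
Iterating the recurrence: a_0,…,a_{11} = 3, -2, 5, -7, 12, -19, 31, -50, 81, -131, 212, -343.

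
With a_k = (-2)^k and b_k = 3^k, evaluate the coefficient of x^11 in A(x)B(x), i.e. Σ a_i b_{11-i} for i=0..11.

105469

Write out a_i and b_{11-i} for i = 0,…,11 and sum the products.
Σ = 1·177147 − 2·59049 + 4·19683 − 8·6561 + 16·2187 − 32·729 + 64·243 − 128·81 + 256·27 − 512·9 + 1024·3 − 2048·1 = 105469.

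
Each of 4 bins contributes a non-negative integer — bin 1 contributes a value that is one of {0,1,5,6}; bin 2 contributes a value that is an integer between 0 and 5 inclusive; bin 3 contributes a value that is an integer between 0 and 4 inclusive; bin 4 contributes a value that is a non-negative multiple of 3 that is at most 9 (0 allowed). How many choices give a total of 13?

37

The generating function for the choices is (1 + z + z^5 + z^6)·(1 + z + z^2 + z^3 + z^4 + z^5)·(1 + z + z^2 + z^3 + z^4)·(1 + z^3 + z^6 + z^9); the count is [z^13].
(1 + z + z^5 + z^6) has coefficients 1,1,0,0,0,1,1 for degrees 0…6.
(1 + z + z^2 + z^3 + z^4 + z^5) has coefficients 1,1,1,1,1,1,0,0,0,0,0,0,0,0 for degrees 0…13.
Multiplying by (1 + z + z^2 + z^3 + z^4) gives running coefficients 1,2,3,4,5,5,4,3,2,1,0,0,0,0 for degrees 0…13.
Finally multiplying by (1 + z^3 + z^6 + z^9), the product of all factors after the first has coefficients 1,2,3,5,7,8,9,10,10,10,10,10,9,8 for degrees 0…13.
[z^13] = 1·8 + 1·9 + 1·10 + 1·10 = 37.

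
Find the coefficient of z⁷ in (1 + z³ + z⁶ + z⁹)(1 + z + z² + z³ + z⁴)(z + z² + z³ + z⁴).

7

(1 + z³ + z⁶ + z⁹) has coefficients 1,0,0,1,0,0,1,0 for degrees 0…7.
(1 + z + z² + z³ + z⁴) has coefficients 1,1,1,1,1,0,0,0 for degrees 0…7.
Finally multiplying by (z + z² + z³ + z⁴), the product of all factors after the first has coefficients 0,1,2,3,4,4,3,2 for degrees 0…7.
[z⁷] = 1·2 + 1·4 + 1·1 = 7.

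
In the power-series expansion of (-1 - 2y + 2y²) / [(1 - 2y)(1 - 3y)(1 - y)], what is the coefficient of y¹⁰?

-377675

Partial fractions give a closed form: a_n = (6)·2^n + (-13/2)·3^n + (-1/2)·1^n.
At n = 10: a_10 = -377675.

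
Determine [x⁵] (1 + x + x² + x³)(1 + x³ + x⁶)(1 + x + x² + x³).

(1 + x + x² + x³) has coefficients 1,1,1,1 for degrees 0…3.
(1 + x³ + x⁶) has coefficients 1,0,0,1,0,0 for degrees 0…5.
Finally multiplying by (1 + x + x² + x³), the product of all factors after the first has coefficients 1,1,1,2,1,1 for degrees 0…5.
[x⁵] = 1·1 + 1·1 + 1·2 + 1·1 = 5.

5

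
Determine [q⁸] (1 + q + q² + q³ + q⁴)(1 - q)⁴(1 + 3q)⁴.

(1 + q + q² + q³ + q⁴) has coefficients 1,1,1,1,1 for degrees 0…4.
(1 - q)⁴ has coefficients 1,-4,6,-4,1,0,0,0,0 for degrees 0…8.
Finally multiplying by (1 + 3q)⁴, the product of all factors after the first has coefficients 1,8,12,-40,-74,120,108,-216,81 for degrees 0…8.
[q⁸] = 1·81 + 1·(-216) + 1·108 + 1·120 + 1·(-74) = 19.

19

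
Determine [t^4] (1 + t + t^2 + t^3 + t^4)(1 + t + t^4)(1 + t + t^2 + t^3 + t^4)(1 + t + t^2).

22

(1 + t + t^2 + t^3 + t^4) has coefficients 1,1,1,1,1 for degrees 0…4.
(1 + t + t^4) has coefficients 1,1,0,0,1 for degrees 0…4.
Multiplying by (1 + t + t^2 + t^3 + t^4) gives running coefficients 1,2,2,2,3 for degrees 0…4.
Finally multiplying by (1 + t + t^2), the product of all factors after the first has coefficients 1,3,5,6,7 for degrees 0…4.
[t^4] = 1·7 + 1·6 + 1·5 + 1·3 + 1·1 = 22.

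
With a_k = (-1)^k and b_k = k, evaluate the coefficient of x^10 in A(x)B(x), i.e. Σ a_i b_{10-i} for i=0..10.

Write out a_i and b_{10-i} for i = 0,…,10 and sum the products.
Σ = 1·10 − 1·9 + 1·8 − 1·7 + 1·6 − 1·5 + 1·4 − 1·3 + 1·2 − 1·1 + 1·0 = 5.

5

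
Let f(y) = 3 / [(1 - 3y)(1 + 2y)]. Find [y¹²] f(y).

961509

Partial fractions give a closed form: a_n = (9/5)·3^n + (6/5)·(-2)^n.
At n = 12: a_12 = 961509.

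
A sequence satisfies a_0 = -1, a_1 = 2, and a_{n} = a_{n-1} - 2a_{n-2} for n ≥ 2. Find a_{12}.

136

The ordinary generating function has denominator 1 - z + 2z^2.
Iterating the recurrence: a_0,…,a_{12} = -1, 2, 4, 0, -8, -8, 8, 24, 8, -40, -56, 24, 136.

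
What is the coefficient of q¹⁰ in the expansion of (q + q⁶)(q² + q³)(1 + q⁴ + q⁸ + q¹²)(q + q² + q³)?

(q + q⁶) has coefficients 0,1,0,0,0,0,1 for degrees 0…6.
(q² + q³) has coefficients 0,0,1,1,0,0,0,0,0,0,0 for degrees 0…10.
Multiplying by (1 + q⁴ + q⁸ + q¹²) gives running coefficients 0,0,1,1,0,0,1,1,0,0,1 for degrees 0…10.
Finally multiplying by (q + q² + q³), the product of all factors after the first has coefficients 0,0,0,1,2,2,1,1,2,2,1 for degrees 0…10.
[q¹⁰] = 1·2 + 1·2 = 4.

4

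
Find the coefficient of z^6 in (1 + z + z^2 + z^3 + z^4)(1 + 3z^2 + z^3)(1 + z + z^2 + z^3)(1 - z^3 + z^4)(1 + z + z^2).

41

(1 + z + z^2 + z^3 + z^4) has coefficients 1,1,1,1,1 for degrees 0…4.
(1 + 3z^2 + z^3) has coefficients 1,0,3,1,0,0,0 for degrees 0…6.
Multiplying by (1 + z + z^2 + z^3) gives running coefficients 1,1,4,5,4,4,1 for degrees 0…6.
Multiplying by (1 - z^3 + z^4) gives running coefficients 1,1,4,4,4,1,0 for degrees 0…6.
Finally multiplying by (1 + z + z^2), the product of all factors after the first has coefficients 1,2,6,9,12,9,5 for degrees 0…6.
[z^6] = 1·5 + 1·9 + 1·12 + 1·9 + 1·6 = 41.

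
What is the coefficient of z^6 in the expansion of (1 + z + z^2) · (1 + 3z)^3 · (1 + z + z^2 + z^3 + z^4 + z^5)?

191

(1 + z + z^2) has coefficients 1,1,1 for degrees 0…2.
(1 + 3z)^3 has coefficients 1,9,27,27,0,0,0 for degrees 0…6.
Finally multiplying by (1 + z + z^2 + z^3 + z^4 + z^5), the product of all factors after the first has coefficients 1,10,37,64,64,64,63 for degrees 0…6.
[z^6] = 1·63 + 1·64 + 1·64 = 191.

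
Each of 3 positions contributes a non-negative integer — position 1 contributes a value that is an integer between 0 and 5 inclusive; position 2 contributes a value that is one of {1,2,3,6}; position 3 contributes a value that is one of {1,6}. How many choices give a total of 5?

The generating function for the choices is (1 + q + q^2 + q^3 + q^4 + q^5)·(q + q^2 + q^3 + q^6)·(q + q^6); the count is [q^5].
(1 + q + q^2 + q^3 + q^4 + q^5) has coefficients 1,1,1,1,1,1 for degrees 0…5.
(q + q^2 + q^3 + q^6) has coefficients 0,1,1,1,0,0 for degrees 0…5.
Finally multiplying by (q + q^6), the product of all factors after the first has coefficients 0,0,1,1,1,0 for degrees 0…5.
[q^5] = 1·0 + 1·1 + 1·1 + 1·1 + 1·0 + 1·0 = 3.

3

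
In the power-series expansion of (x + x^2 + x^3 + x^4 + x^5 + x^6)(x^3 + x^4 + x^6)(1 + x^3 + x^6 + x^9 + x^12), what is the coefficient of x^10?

6

(x + x^2 + x^3 + x^4 + x^5 + x^6) has coefficients 0,1,1,1,1,1,1 for degrees 0…6.
(x^3 + x^4 + x^6) has coefficients 0,0,0,1,1,0,1,0,0,0,0 for degrees 0…10.
Finally multiplying by (1 + x^3 + x^6 + x^9 + x^12), the product of all factors after the first has coefficients 0,0,0,1,1,0,2,1,0,2,1 for degrees 0…10.
[x^10] = 1·2 + 1·0 + 1·1 + 1·2 + 1·0 + 1·1 = 6.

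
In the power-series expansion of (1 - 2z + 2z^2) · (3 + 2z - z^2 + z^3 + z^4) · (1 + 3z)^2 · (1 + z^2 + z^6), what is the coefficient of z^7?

71

(1 - 2z + 2z^2) has coefficients 1,-2,2 for degrees 0…2.
(3 + 2z - z^2 + z^3 + z^4) has coefficients 3,2,-1,1,1,0,0,0 for degrees 0…7.
Multiplying by (1 + 3z)^2 gives running coefficients 3,20,38,13,-2,15,9,0 for degrees 0…7.
Finally multiplying by (1 + z^2 + z^6), the product of all factors after the first has coefficients 3,20,41,33,36,28,10,35 for degrees 0…7.
[z^7] = 1·35 − 2·10 + 2·28 = 71.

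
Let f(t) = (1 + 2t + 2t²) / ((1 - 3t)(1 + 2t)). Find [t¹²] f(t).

603119

The denominator gives the recurrence a_n = a_(n−1) + 6a_(n−2) for n ≥ 3; the numerator fixes a_0 = 1, a_1 = 3, a_2 = 11.
Iterating: 1, 3, 11, 29, 95, 269, 839, 2453, 7487, 22205, 67127, 200357, 603119, so a_12 = 603119.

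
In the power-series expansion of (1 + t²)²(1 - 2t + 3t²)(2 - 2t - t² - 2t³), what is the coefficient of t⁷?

-18

(1 + t²)² has coefficients 1,0,2,0,1 for degrees 0…4.
(1 - 2t + 3t²) has coefficients 1,-2,3,0,0,0,0,0 for degrees 0…7.
Finally multiplying by (2 - 2t - t² - 2t³), the product of all factors after the first has coefficients 2,-6,9,-6,1,-6,0,0 for degrees 0…7.
[t⁷] = 1·0 + 2·(-6) + 1·(-6) = -18.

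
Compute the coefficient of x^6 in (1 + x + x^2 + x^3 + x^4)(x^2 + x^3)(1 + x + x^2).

6

(1 + x + x^2 + x^3 + x^4) has coefficients 1,1,1,1,1 for degrees 0…4.
(x^2 + x^3) has coefficients 0,0,1,1,0,0,0 for degrees 0…6.
Finally multiplying by (1 + x + x^2), the product of all factors after the first has coefficients 0,0,1,2,2,1,0 for degrees 0…6.
[x^6] = 1·0 + 1·1 + 1·2 + 1·2 + 1·1 = 6.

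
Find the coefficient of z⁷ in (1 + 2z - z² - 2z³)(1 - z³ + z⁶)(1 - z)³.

-2

(1 + 2z - z² - 2z³) has coefficients 1,2,-1,-2 for degrees 0…3.
(1 - z³ + z⁶) has coefficients 1,0,0,-1,0,0,1,0 for degrees 0…7.
Finally multiplying by (1 - z)³, the product of all factors after the first has coefficients 1,-3,3,-2,3,-3,2,-3 for degrees 0…7.
[z⁷] = 1·(-3) + 2·2 − 1·(-3) − 2·3 = -2.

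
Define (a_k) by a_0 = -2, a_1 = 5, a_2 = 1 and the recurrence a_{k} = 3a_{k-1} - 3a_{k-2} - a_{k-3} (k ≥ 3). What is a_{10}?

The ordinary generating function has denominator 1 - 3z + 3z^2 + z^3.
Iterating the recurrence: a_0,…,a_{10} = -2, 5, 1, -10, -38, -85, -131, -100, 178, 965, 2461.

2461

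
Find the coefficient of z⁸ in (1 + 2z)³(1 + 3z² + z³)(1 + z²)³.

(1 + 2z)³ has coefficients 1,6,12,8 for degrees 0…3.
(1 + 3z² + z³) has coefficients 1,0,3,1,0,0,0,0,0 for degrees 0…8.
Finally multiplying by (1 + z²)³, the product of all factors after the first has coefficients 1,0,6,1,12,3,10,3,3 for degrees 0…8.
[z⁸] = 1·3 + 6·3 + 12·10 + 8·3 = 165.

165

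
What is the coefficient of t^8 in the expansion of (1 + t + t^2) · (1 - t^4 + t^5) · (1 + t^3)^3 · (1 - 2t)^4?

3

(1 + t + t^2) has coefficients 1,1,1 for degrees 0…2.
(1 - t^4 + t^5) has coefficients 1,0,0,0,-1,1,0,0,0 for degrees 0…8.
Multiplying by (1 + t^3)^3 gives running coefficients 1,0,0,3,-1,1,3,-3,3 for degrees 0…8.
Finally multiplying by (1 - 2t)^4, the product of all factors after the first has coefficients 1,-8,24,-29,-9,81,-125,77,51 for degrees 0…8.
[t^8] = 1·51 + 1·77 + 1·(-125) = 3.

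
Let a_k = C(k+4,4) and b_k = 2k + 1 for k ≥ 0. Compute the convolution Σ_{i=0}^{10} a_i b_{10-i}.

13013

The convolution is the x^10 coefficient of A(x)B(x).
Σ = 1·21 + 5·19 + 15·17 + 35·15 + 70·13 + 126·11 + 210·9 + 330·7 + 495·5 + 715·3 + 1001·1 = 13013.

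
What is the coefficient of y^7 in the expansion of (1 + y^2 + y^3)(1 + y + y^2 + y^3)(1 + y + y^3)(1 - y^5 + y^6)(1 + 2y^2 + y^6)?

(1 + y^2 + y^3) has coefficients 1,0,1,1 for degrees 0…3.
(1 + y + y^2 + y^3) has coefficients 1,1,1,1,0,0,0,0 for degrees 0…7.
Multiplying by (1 + y + y^3) gives running coefficients 1,2,2,3,2,1,1,0 for degrees 0…7.
Multiplying by (1 - y^5 + y^6) gives running coefficients 1,2,2,3,2,0,0,0 for degrees 0…7.
Finally multiplying by (1 + 2y^2 + y^6), the product of all factors after the first has coefficients 1,2,4,7,6,6,5,2 for degrees 0…7.
[y^7] = 1·2 + 1·6 + 1·6 = 14.

14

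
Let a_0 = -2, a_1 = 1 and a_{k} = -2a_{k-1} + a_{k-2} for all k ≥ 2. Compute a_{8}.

-746

The ordinary generating function has denominator 1 + 2y - y^2.
Iterating the recurrence: a_0,…,a_{8} = -2, 1, -4, 9, -22, 53, -128, 309, -746.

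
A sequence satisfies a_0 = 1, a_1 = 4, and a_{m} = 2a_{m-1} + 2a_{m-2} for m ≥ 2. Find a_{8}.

The ordinary generating function has denominator 1 - 2q - 2q^2.
Iterating the recurrence: a_0,…,a_{8} = 1, 4, 10, 28, 76, 208, 568, 1552, 4240.

4240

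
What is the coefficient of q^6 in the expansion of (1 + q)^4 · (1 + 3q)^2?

9

(1 + q)^4 has coefficients 1,4,6,4,1 for degrees 0…4.
(1 + 3q)^2 has coefficients 1,6,9,0,0,0,0 for degrees 0…6.
[q^6] = 1·0 + 4·0 + 6·0 + 4·0 + 1·9 = 9.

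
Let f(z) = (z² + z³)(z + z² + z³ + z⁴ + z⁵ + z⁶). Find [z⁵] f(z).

(z² + z³) has coefficients 0,0,1,1 for degrees 0…3.
(z + z² + z³ + z⁴ + z⁵ + z⁶) has coefficients 0,1,1,1,1,1 for degrees 0…5.
[z⁵] = 1·1 + 1·1 = 2.

2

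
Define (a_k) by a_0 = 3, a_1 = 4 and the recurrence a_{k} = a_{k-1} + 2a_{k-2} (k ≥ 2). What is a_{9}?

The ordinary generating function has denominator 1 - q - 2q^2.
Iterating the recurrence: a_0,…,a_{9} = 3, 4, 10, 18, 38, 74, 150, 298, 598, 1194.

1194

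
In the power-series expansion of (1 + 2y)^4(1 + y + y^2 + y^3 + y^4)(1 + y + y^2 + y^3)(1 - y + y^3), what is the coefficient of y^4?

90

(1 + 2y)^4 has coefficients 1,8,24,32,16 for degrees 0…4.
(1 + y + y^2 + y^3 + y^4) has coefficients 1,1,1,1,1 for degrees 0…4.
Multiplying by (1 + y + y^2 + y^3) gives running coefficients 1,2,3,4,4 for degrees 0…4.
Finally multiplying by (1 - y + y^3), the product of all factors after the first has coefficients 1,1,1,2,2 for degrees 0…4.
[y^4] = 1·2 + 8·2 + 24·1 + 32·1 + 16·1 = 90.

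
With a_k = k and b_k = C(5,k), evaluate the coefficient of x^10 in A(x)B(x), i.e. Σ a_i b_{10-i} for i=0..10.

The convolution is the t^10 coefficient of A(t)B(t).
Σ = 0·0 + 1·0 + 2·0 + 3·0 + 4·0 + 5·1 + 6·5 + 7·10 + 8·10 + 9·5 + 10·1 = 240.

240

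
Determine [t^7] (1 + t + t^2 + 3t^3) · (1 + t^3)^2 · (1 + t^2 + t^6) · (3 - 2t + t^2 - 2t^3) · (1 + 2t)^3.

(1 + t + t^2 + 3t^3) has coefficients 1,1,1,3 for degrees 0…3.
(1 + t^3)^2 has coefficients 1,0,0,2,0,0,1,0 for degrees 0…7.
Multiplying by (1 + t^2 + t^6) gives running coefficients 1,0,1,2,0,2,2,0 for degrees 0…7.
Multiplying by (3 - 2t + t^2 - 2t^3) gives running coefficients 3,-2,4,2,-3,6,-2,-2 for degrees 0…7.
Finally multiplying by (1 + 2t)^3, the product of all factors after the first has coefficients 3,16,28,26,41,44,14,34 for degrees 0…7.
[t^7] = 1·34 + 1·14 + 1·44 + 3·41 = 215.

215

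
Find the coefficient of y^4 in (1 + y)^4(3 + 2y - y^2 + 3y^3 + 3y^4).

20

(1 + y)^4 has coefficients 1,4,6,4,1 for degrees 0…4.
(3 + 2y - y^2 + 3y^3 + 3y^4) has coefficients 3,2,-1,3,3 for degrees 0…4.
[y^4] = 1·3 + 4·3 + 6·(-1) + 4·2 + 1·3 = 20.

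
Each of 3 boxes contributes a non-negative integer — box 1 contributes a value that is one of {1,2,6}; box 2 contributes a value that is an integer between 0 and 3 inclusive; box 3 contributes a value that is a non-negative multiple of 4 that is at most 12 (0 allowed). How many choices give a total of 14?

3

The generating function for the choices is (t + t² + t⁶)·(1 + t + t² + t³)·(1 + t⁴ + t⁸ + t¹²); the count is [t¹⁴].
(t + t² + t⁶) has coefficients 0,1,1,0,0,0,1 for degrees 0…6.
(1 + t + t² + t³) has coefficients 1,1,1,1,0,0,0,0,0,0,0,0,0,0,0 for degrees 0…14.
Finally multiplying by (1 + t⁴ + t⁸ + t¹²), the product of all factors after the first has coefficients 1,1,1,1,1,1,1,1,1,1,1,1,1,1,1 for degrees 0…14.
[t¹⁴] = 1·1 + 1·1 + 1·1 = 3.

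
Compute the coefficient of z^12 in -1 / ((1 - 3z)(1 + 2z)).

-320503

The denominator gives the recurrence a_n = a_(n−1) + 6a_(n−2) for n ≥ 2; the numerator fixes a_0 = -1, a_1 = -1.
Iterating: -1, -1, -7, -13, -55, -133, -463, -1261, -4039, -11605, -35839, -105469, -320503, so a_12 = -320503.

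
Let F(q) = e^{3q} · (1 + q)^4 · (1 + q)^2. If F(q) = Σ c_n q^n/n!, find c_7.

The EGF product rule gives c_7 = Σ_{k_1+k_2+k_3=7} C(7; k_1,k_2,k_3) · ∏ g_i(k_i), where e^{3q} gives (3)^k; (1+q)^4 gives the falling factorial (4)_k; (1+q)^2 gives the falling factorial (2)_k.
g_1(k) for k = 0…7: 1, 3, 9, 27, 81, 243, 729, 2187.
g_2(k) for k = 0…7: 1, 4, 12, 24, 24, 0, 0, 0.
g_3(k) for k = 0…7: 1, 2, 2, 0, 0, 0, 0, 0.
First combine the last two factors: h(k) = Σ_j C(k,j)·g_2(j)·g_3(k−j) for k = 0…7: 1, 6, 30, 120, 360, 720, 720, 0.
c_7 = Σ_k C(7,k)·g_1(k)·h(7−k) = 7·3·720 + 21·9·720 + 35·27·360 + 35·81·120 + 21·243·30 + 7·729·6 + 1·2187·1 = 15120 + 136080 + 340200 + 340200 + 153090 + 30618 + 2187 = 1017495.

1017495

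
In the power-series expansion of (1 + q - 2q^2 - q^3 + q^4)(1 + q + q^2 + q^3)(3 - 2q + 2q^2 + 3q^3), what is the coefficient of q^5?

(1 + q - 2q^2 - q^3 + q^4) has coefficients 1,1,-2,-1,1 for degrees 0…4.
(1 + q + q^2 + q^3) has coefficients 1,1,1,1,0,0 for degrees 0…5.
Finally multiplying by (3 - 2q + 2q^2 + 3q^3), the product of all factors after the first has coefficients 3,1,3,6,3,5 for degrees 0…5.
[q^5] = 1·5 + 1·3 − 2·6 − 1·3 + 1·1 = -6.

-6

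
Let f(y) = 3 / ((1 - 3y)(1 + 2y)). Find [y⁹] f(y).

Partial fractions give a closed form: a_n = (9/5)·3^n + (6/5)·(-2)^n.
At n = 9: a_9 = 34815.

34815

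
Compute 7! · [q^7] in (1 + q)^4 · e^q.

1961

The EGF product rule gives c_7 = Σ_{k_1+k_2=7} C(7; k_1,k_2) · ∏ g_i(k_i), where (1+q)^4 gives the falling factorial (4)_k; e^q gives (1)^k.
g_1(k) for k = 0…7: 1, 4, 12, 24, 24, 0, 0, 0.
g_2(k) for k = 0…7: 1, 1, 1, 1, 1, 1, 1, 1.
c_7 = Σ_k C(7,k)·g_1(k)·g_2(7−k) = 1·1·1 + 7·4·1 + 21·12·1 + 35·24·1 + 35·24·1 = 1 + 28 + 252 + 840 + 840 = 1961.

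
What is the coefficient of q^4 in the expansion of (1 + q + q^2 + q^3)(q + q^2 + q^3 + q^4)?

4

(1 + q + q^2 + q^3) has coefficients 1,1,1,1 for degrees 0…3.
(q + q^2 + q^3 + q^4) has coefficients 0,1,1,1,1 for degrees 0…4.
[q^4] = 1·1 + 1·1 + 1·1 + 1·1 = 4.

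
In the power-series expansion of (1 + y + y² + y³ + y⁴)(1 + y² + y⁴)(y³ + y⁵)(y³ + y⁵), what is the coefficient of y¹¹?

(1 + y + y² + y³ + y⁴) has coefficients 1,1,1,1,1 for degrees 0…4.
(1 + y² + y⁴) has coefficients 1,0,1,0,1,0,0,0,0,0,0,0 for degrees 0…11.
Multiplying by (y³ + y⁵) gives running coefficients 0,0,0,1,0,2,0,2,0,1,0,0 for degrees 0…11.
Finally multiplying by (y³ + y⁵), the product of all factors after the first has coefficients 0,0,0,0,0,0,1,0,3,0,4,0 for degrees 0…11.
[y¹¹] = 1·0 + 1·4 + 1·0 + 1·3 + 1·0 = 7.

7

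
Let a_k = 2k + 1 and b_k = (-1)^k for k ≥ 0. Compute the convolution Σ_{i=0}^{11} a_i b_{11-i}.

Write out a_i and b_{11-i} for i = 0,…,11 and sum the products.
Σ = 1·(-1) + 3·1 + 5·(-1) + 7·1 + 9·(-1) + 11·1 + 13·(-1) + 15·1 + 17·(-1) + 19·1 + 21·(-1) + 23·1 = 12.

12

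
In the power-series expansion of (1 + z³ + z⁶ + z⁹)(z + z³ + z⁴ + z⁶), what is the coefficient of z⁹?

(1 + z³ + z⁶ + z⁹) has coefficients 1,0,0,1,0,0,1,0,0,1 for degrees 0…9.
(z + z³ + z⁴ + z⁶) has coefficients 0,1,0,1,1,0,1,0,0,0 for degrees 0…9.
[z⁹] = 1·0 + 1·1 + 1·1 + 1·0 = 2.

2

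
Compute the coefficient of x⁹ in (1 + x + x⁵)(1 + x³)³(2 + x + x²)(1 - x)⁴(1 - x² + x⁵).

-18

(1 + x + x⁵) has coefficients 1,1,0,0,0,1 for degrees 0…5.
(1 + x³)³ has coefficients 1,0,0,3,0,0,3,0,0,1 for degrees 0…9.
Multiplying by (2 + x + x²) gives running coefficients 2,1,1,6,3,3,6,3,3,2 for degrees 0…9.
Multiplying by (1 - x)⁴ gives running coefficients 2,-7,9,0,-17,24,-11,-9,18,-13 for degrees 0…9.
Finally multiplying by (1 - x² + x⁵), the product of all factors after the first has coefficients 2,-7,7,7,-26,26,-1,-24,29,-21 for degrees 0…9.
[x⁹] = 1·(-21) + 1·29 + 1·(-26) = -18.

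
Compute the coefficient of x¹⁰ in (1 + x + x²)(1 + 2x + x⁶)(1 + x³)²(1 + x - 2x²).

(1 + x + x²) has coefficients 1,1,1 for degrees 0…2.
(1 + 2x + x⁶) has coefficients 1,2,0,0,0,0,1,0,0,0,0 for degrees 0…10.
Multiplying by (1 + x³)² gives running coefficients 1,2,0,2,4,0,2,2,0,2,0 for degrees 0…10.
Finally multiplying by (1 + x - 2x²), the product of all factors after the first has coefficients 1,3,0,-2,6,0,-6,4,-2,-2,2 for degrees 0…10.
[x¹⁰] = 1·2 + 1·(-2) + 1·(-2) = -2.

-2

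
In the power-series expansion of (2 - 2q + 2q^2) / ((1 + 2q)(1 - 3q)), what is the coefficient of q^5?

The denominator gives the recurrence a_n = a_(n−1) + 6a_(n−2) for n ≥ 3; the numerator fixes a_0 = 2, a_1 = 0, a_2 = 14.
Iterating: 2, 0, 14, 14, 98, 182, so a_5 = 182.

182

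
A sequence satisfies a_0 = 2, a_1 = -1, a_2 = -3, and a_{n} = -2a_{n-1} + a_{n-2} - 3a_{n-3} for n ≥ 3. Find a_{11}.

The ordinary generating function has denominator 1 + 2t - t^2 + 3t^3.
Iterating the recurrence: a_0,…,a_{11} = 2, -1, -3, -1, 2, 4, -3, 4, -23, 59, -153, 434.

434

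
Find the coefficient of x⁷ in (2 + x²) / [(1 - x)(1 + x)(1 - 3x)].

5193

The denominator gives the recurrence a_n = 3a_(n−1) + a_(n−2) − 3a_(n−3) for n ≥ 3; the numerator fixes a_0 = 2, a_1 = 6, a_2 = 21.
Iterating: 2, 6, 21, 63, 192, 576, 1731, 5193, so a_7 = 5193.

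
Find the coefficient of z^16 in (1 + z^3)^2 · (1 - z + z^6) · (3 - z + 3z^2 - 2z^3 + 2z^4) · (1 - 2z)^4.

(1 + z^3)^2 has coefficients 1,0,0,2,0,0,1 for degrees 0…6.
(1 - z + z^6) has coefficients 1,-1,0,0,0,0,1,0,0,0,0,0,0,0,0,0,0 for degrees 0…16.
Multiplying by (3 - z + 3z^2 - 2z^3 + 2z^4) gives running coefficients 3,-4,4,-5,4,-2,3,-1,3,-2,2,0,0,0,0,0,0 for degrees 0…16.
Finally multiplying by (1 - 2z)^4, the product of all factors after the first has coefficients 3,-28,108,-229,316,-346,339,-281,211,-178,170,-176,160,-96,32,0,0 for degrees 0…16.
[z^16] = 1·0 + 2·(-96) + 1·170 = -22.

-22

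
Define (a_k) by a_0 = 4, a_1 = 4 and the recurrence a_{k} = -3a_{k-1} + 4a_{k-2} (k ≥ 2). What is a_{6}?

The ordinary generating function has denominator 1 + 3t - 4t^2.
Iterating the recurrence: a_0,…,a_{6} = 4, 4, 4, 4, 4, 4, 4.

4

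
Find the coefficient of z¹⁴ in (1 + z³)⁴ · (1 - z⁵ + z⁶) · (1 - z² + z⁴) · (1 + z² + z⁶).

-19

(1 + z³)⁴ has coefficients 1,0,0,4,0,0,6,0,0,4,0,0,1 for degrees 0…12.
(1 - z⁵ + z⁶) has coefficients 1,0,0,0,0,-1,1,0,0,0,0,0,0,0,0 for degrees 0…14.
Multiplying by (1 - z² + z⁴) gives running coefficients 1,0,-1,0,1,-1,1,1,-1,-1,1,0,0,0,0 for degrees 0…14.
Finally multiplying by (1 + z² + z⁶), the product of all factors after the first has coefficients 1,0,0,0,0,-1,3,0,-1,0,1,-2,2,1,-1 for degrees 0…14.
[z¹⁴] = 1·(-1) + 4·(-2) + 6·(-1) + 4·(-1) + 1·0 = -19.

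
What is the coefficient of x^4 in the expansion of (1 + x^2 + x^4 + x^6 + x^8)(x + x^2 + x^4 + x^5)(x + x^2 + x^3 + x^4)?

3

(1 + x^2 + x^4 + x^6 + x^8) has coefficients 1,0,1,0,1 for degrees 0…4.
(x + x^2 + x^4 + x^5) has coefficients 0,1,1,0,1 for degrees 0…4.
Finally multiplying by (x + x^2 + x^3 + x^4), the product of all factors after the first has coefficients 0,0,1,2,2 for degrees 0…4.
[x^4] = 1·2 + 1·1 + 1·0 = 3.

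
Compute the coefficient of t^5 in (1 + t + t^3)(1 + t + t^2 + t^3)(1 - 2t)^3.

(1 + t + t^3) has coefficients 1,1,0,1 for degrees 0…3.
(1 + t + t^2 + t^3) has coefficients 1,1,1,1,0,0 for degrees 0…5.
Finally multiplying by (1 - 2t)^3, the product of all factors after the first has coefficients 1,-5,7,-1,-2,4 for degrees 0…5.
[t^5] = 1·4 + 1·(-2) + 1·7 = 9.

9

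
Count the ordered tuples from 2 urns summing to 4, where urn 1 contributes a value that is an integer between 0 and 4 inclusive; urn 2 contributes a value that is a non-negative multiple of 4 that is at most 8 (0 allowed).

The generating function for the choices is (1 + y + y^2 + y^3 + y^4)·(1 + y^4 + y^8); the count is [y^4].
(1 + y + y^2 + y^3 + y^4) has coefficients 1,1,1,1,1 for degrees 0…4.
(1 + y^4 + y^8) has coefficients 1,0,0,0,1 for degrees 0…4.
[y^4] = 1·1 + 1·0 + 1·0 + 1·0 + 1·1 = 2.

2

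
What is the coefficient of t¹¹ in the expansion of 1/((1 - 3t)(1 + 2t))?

The denominator gives the recurrence a_n = a_(n−1) + 6a_(n−2) for n ≥ 2; the numerator fixes a_0 = 1, a_1 = 1.
Iterating: 1, 1, 7, 13, 55, 133, 463, 1261, 4039, 11605, 35839, 105469, so a_11 = 105469.

105469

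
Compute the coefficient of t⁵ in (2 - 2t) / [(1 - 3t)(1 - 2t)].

Partial fractions give a closed form: a_n = (4)·3^n + (-2)·2^n.
At n = 5: a_5 = 908.

908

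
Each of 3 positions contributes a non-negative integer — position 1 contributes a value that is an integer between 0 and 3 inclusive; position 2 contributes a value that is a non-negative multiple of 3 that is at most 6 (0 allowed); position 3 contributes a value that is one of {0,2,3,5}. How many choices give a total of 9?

The generating function for the choices is (1 + q + q² + q³)·(1 + q³ + q⁶)·(1 + q² + q³ + q⁵); the count is [q⁹].
(1 + q + q² + q³) has coefficients 1,1,1,1 for degrees 0…3.
(1 + q³ + q⁶) has coefficients 1,0,0,1,0,0,1,0,0,0 for degrees 0…9.
Finally multiplying by (1 + q² + q³ + q⁵), the product of all factors after the first has coefficients 1,0,1,2,0,2,2,0,2,1 for degrees 0…9.
[q⁹] = 1·1 + 1·2 + 1·0 + 1·2 = 5.

5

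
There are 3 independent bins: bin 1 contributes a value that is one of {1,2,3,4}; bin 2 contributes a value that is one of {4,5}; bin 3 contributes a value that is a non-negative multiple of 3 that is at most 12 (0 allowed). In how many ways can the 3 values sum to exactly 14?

3

The generating function for the choices is (z + z^2 + z^3 + z^4)·(z^4 + z^5)·(1 + z^3 + z^6 + z^9 + z^12); the count is [z^14].
(z + z^2 + z^3 + z^4) has coefficients 0,1,1,1,1 for degrees 0…4.
(z^4 + z^5) has coefficients 0,0,0,0,1,1,0,0,0,0,0,0,0,0,0 for degrees 0…14.
Finally multiplying by (1 + z^3 + z^6 + z^9 + z^12), the product of all factors after the first has coefficients 0,0,0,0,1,1,0,1,1,0,1,1,0,1,1 for degrees 0…14.
[z^14] = 1·1 + 1·0 + 1·1 + 1·1 = 3.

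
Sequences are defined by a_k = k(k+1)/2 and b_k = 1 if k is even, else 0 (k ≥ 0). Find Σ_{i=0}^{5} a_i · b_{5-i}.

22

Write out a_i and b_{5-i} for i = 0,…,5 and sum the products.
Σ = 0·0 + 1·1 + 3·0 + 6·1 + 10·0 + 15·1 = 22.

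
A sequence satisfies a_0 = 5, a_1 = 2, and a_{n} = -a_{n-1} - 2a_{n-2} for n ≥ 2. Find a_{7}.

64

The ordinary generating function has denominator 1 + y + 2y^2.
Iterating the recurrence: a_0,…,a_{7} = 5, 2, -12, 8, 16, -32, 0, 64.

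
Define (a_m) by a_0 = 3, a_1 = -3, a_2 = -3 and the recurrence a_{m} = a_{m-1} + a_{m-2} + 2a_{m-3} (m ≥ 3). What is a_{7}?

-57

The ordinary generating function has denominator 1 - t - t^2 - 2t^3.
Iterating the recurrence: a_0,…,a_{7} = 3, -3, -3, 0, -9, -15, -24, -57.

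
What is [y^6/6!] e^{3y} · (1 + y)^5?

83079

The EGF product rule gives c_6 = Σ_{k_1+k_2=6} C(6; k_1,k_2) · ∏ g_i(k_i), where e^{3y} gives (3)^k; (1+y)^5 gives the falling factorial (5)_k.
g_1(k) for k = 0…6: 1, 3, 9, 27, 81, 243, 729.
g_2(k) for k = 0…6: 1, 5, 20, 60, 120, 120, 0.
c_6 = Σ_k C(6,k)·g_1(k)·g_2(6−k) = 6·3·120 + 15·9·120 + 20·27·60 + 15·81·20 + 6·243·5 + 1·729·1 = 2160 + 16200 + 32400 + 24300 + 7290 + 729 = 83079.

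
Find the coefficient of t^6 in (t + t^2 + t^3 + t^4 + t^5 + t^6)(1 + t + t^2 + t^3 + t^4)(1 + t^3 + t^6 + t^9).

8

(t + t^2 + t^3 + t^4 + t^5 + t^6) has coefficients 0,1,1,1,1,1,1 for degrees 0…6.
(1 + t + t^2 + t^3 + t^4) has coefficients 1,1,1,1,1,0,0 for degrees 0…6.
Finally multiplying by (1 + t^3 + t^6 + t^9), the product of all factors after the first has coefficients 1,1,1,2,2,1,2 for degrees 0…6.
[t^6] = 1·1 + 1·2 + 1·2 + 1·1 + 1·1 + 1·1 = 8.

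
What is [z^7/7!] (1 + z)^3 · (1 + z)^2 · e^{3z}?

The EGF product rule gives c_7 = Σ_{k_1+k_2+k_3=7} C(7; k_1,k_2,k_3) · ∏ g_i(k_i), where (1+z)^3 gives the falling factorial (3)_k; (1+z)^2 gives the falling factorial (2)_k; e^{3z} gives (3)^k.
g_1(k) for k = 0…7: 1, 3, 6, 6, 0, 0, 0, 0.
g_2(k) for k = 0…7: 1, 2, 2, 0, 0, 0, 0, 0.
g_3(k) for k = 0…7: 1, 3, 9, 27, 81, 243, 729, 2187.
First combine the last two factors: h(k) = Σ_j C(k,j)·g_2(j)·g_3(k−j) for k = 0…7: 1, 5, 23, 99, 405, 1593, 6075, 22599.
c_7 = Σ_k C(7,k)·g_1(k)·h(7−k) = 1·1·22599 + 7·3·6075 + 21·6·1593 + 35·6·405 = 22599 + 127575 + 200718 + 85050 = 435942.

435942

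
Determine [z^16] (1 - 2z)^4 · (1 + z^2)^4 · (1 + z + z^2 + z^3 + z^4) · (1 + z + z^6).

(1 - 2z)^4 has coefficients 1,-8,24,-32,16 for degrees 0…4.
(1 + z^2)^4 has coefficients 1,0,4,0,6,0,4,0,1,0,0,0,0,0,0,0,0 for degrees 0…16.
Multiplying by (1 + z + z^2 + z^3 + z^4) gives running coefficients 1,1,5,5,11,10,14,10,11,5,5,1,1,0,0,0,0 for degrees 0…16.
Finally multiplying by (1 + z + z^6), the product of all factors after the first has coefficients 1,2,6,10,16,21,25,25,26,21,21,16,16,11,11,5,5 for degrees 0…16.
[z^16] = 1·5 − 8·5 + 24·11 − 32·11 + 16·16 = 133.

133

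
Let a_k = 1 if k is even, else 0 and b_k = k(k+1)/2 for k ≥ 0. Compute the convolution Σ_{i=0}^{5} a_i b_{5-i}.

22

The convolution is the t^5 coefficient of A(t)B(t).
Σ = 1·15 + 0·10 + 1·6 + 0·3 + 1·1 + 0·0 = 22.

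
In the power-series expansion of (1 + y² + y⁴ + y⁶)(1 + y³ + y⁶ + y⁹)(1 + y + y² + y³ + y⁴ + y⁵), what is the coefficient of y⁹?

8

(1 + y² + y⁴ + y⁶) has coefficients 1,0,1,0,1,0,1 for degrees 0…6.
(1 + y³ + y⁶ + y⁹) has coefficients 1,0,0,1,0,0,1,0,0,1 for degrees 0…9.
Finally multiplying by (1 + y + y² + y³ + y⁴ + y⁵), the product of all factors after the first has coefficients 1,1,1,2,2,2,2,2,2,2 for degrees 0…9.
[y⁹] = 1·2 + 1·2 + 1·2 + 1·2 = 8.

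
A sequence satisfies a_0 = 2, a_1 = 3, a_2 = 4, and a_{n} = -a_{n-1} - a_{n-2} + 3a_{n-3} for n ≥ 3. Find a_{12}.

-370

The ordinary generating function has denominator 1 + z + z^2 - 3z^3.
Iterating the recurrence: a_0,…,a_{12} = 2, 3, 4, -1, 6, 7, -16, 27, 10, -85, 156, -41, -370.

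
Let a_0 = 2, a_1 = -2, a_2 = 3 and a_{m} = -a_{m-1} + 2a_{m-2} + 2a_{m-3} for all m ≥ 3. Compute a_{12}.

65

The ordinary generating function has denominator 1 + q - 2q^2 - 2q^3.
Iterating the recurrence: a_0,…,a_{12} = 2, -2, 3, -3, 5, -5, 9, -9, 17, -17, 33, -33, 65.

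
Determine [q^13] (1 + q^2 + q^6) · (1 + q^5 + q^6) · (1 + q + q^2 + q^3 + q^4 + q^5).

(1 + q^2 + q^6) has coefficients 1,0,1,0,0,0,1 for degrees 0…6.
(1 + q^5 + q^6) has coefficients 1,0,0,0,0,1,1,0,0,0,0,0,0,0 for degrees 0…13.
Finally multiplying by (1 + q + q^2 + q^3 + q^4 + q^5), the product of all factors after the first has coefficients 1,1,1,1,1,2,2,2,2,2,2,1,0,0 for degrees 0…13.
[q^13] = 1·0 + 1·1 + 1·2 = 3.

3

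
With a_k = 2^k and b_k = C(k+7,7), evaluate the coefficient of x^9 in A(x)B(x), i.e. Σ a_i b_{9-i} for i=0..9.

The convolution is the x^9 coefficient of A(x)B(x).
Σ = 1·11440 + 2·6435 + 4·3432 + 8·1716 + 16·792 + 32·330 + 64·120 + 128·36 + 256·8 + 512·1 = 89846.

89846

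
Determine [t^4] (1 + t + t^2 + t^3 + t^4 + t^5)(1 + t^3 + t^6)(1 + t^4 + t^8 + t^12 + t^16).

(1 + t + t^2 + t^3 + t^4 + t^5) has coefficients 1,1,1,1,1 for degrees 0…4.
(1 + t^3 + t^6) has coefficients 1,0,0,1,0 for degrees 0…4.
Finally multiplying by (1 + t^4 + t^8 + t^12 + t^16), the product of all factors after the first has coefficients 1,0,0,1,1 for degrees 0…4.
[t^4] = 1·1 + 1·1 + 1·0 + 1·0 + 1·1 = 3.

3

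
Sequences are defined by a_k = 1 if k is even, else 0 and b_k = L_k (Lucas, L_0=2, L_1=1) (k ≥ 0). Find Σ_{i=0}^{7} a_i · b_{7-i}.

45

Write out a_i and b_{7-i} for i = 0,…,7 and sum the products.
Σ = 1·29 + 0·18 + 1·11 + 0·7 + 1·4 + 0·3 + 1·1 + 0·2 = 45.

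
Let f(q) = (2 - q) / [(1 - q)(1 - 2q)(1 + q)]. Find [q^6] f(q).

128

The denominator gives the recurrence a_n = 2a_(n−1) + a_(n−2) − 2a_(n−3) for n ≥ 3; the numerator fixes a_0 = 2, a_1 = 3, a_2 = 8.
Iterating: 2, 3, 8, 15, 32, 63, 128, so a_6 = 128.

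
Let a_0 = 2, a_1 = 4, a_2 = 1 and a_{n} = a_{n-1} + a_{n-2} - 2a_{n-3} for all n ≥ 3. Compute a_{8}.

-11

The ordinary generating function has denominator 1 - z - z^2 + 2z^3.
Iterating the recurrence: a_0,…,a_{8} = 2, 4, 1, 1, -6, -7, -15, -10, -11.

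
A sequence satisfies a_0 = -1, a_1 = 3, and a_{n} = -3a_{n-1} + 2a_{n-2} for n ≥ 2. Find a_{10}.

The ordinary generating function has denominator 1 + 3z - 2z^2.
Iterating the recurrence: a_0,…,a_{10} = -1, 3, -11, 39, -139, 495, -1763, 6279, -22363, 79647, -283667.

-283667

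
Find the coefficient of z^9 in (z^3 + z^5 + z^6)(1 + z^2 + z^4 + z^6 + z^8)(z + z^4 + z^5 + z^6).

4

(z^3 + z^5 + z^6) has coefficients 0,0,0,1,0,1,1 for degrees 0…6.
(1 + z^2 + z^4 + z^6 + z^8) has coefficients 1,0,1,0,1,0,1,0,1,0 for degrees 0…9.
Finally multiplying by (z + z^4 + z^5 + z^6), the product of all factors after the first has coefficients 0,1,0,1,1,2,2,2,2,2 for degrees 0…9.
[z^9] = 1·2 + 1·1 + 1·1 = 4.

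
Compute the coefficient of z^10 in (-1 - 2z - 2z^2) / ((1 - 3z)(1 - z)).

-167303

The denominator gives the recurrence a_n = 4a_(n−1) − 3a_(n−2) for n ≥ 3; the numerator fixes a_0 = -1, a_1 = -6, a_2 = -23.
Iterating: -1, -6, -23, -74, -227, -686, -2063, -6194, -18587, -55766, -167303, so a_10 = -167303.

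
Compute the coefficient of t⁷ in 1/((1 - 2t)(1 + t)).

Partial fractions give a closed form: a_n = (2/3)·2^n + (1/3)·(-1)^n.
At n = 7: a_7 = 85.

85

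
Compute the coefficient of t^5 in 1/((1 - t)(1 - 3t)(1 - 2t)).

Partial fractions give a closed form: a_n = (1/2)·1^n + (9/2)·3^n + (-4)·2^n.
At n = 5: a_5 = 966.

966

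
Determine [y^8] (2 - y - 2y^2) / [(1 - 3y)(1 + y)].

The denominator gives the recurrence a_n = 2a_(n−1) + 3a_(n−2) for n ≥ 3; the numerator fixes a_0 = 2, a_1 = 3, a_2 = 10.
Iterating: 2, 3, 10, 29, 88, 263, 790, 2369, 7108, so a_8 = 7108.

7108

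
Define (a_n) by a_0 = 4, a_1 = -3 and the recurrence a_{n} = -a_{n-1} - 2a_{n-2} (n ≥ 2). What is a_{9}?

27

The ordinary generating function has denominator 1 + y + 2y^2.
Iterating the recurrence: a_0,…,a_{9} = 4, -3, -5, 11, -1, -21, 23, 19, -65, 27.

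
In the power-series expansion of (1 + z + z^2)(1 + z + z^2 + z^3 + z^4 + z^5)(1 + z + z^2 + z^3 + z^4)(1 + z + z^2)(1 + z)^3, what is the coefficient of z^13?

61

(1 + z + z^2) has coefficients 1,1,1 for degrees 0…2.
(1 + z + z^2 + z^3 + z^4 + z^5) has coefficients 1,1,1,1,1,1,0,0,0,0,0,0,0,0 for degrees 0…13.
Multiplying by (1 + z + z^2 + z^3 + z^4) gives running coefficients 1,2,3,4,5,5,4,3,2,1,0,0,0,0 for degrees 0…13.
Multiplying by (1 + z + z^2) gives running coefficients 1,3,6,9,12,14,14,12,9,6,3,1,0,0 for degrees 0…13.
Finally multiplying by (1 + z)^3, the product of all factors after the first has coefficients 1,6,18,37,60,83,101,108,101,83,60,37,18,6 for degrees 0…13.
[z^13] = 1·6 + 1·18 + 1·37 = 61.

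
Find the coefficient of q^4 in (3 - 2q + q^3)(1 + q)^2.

(3 - 2q + q^3) has coefficients 3,-2,0,1 for degrees 0…3.
(1 + q)^2 has coefficients 1,2,1,0,0 for degrees 0…4.
[q^4] = 3·0 − 2·0 + 1·2 = 2.

2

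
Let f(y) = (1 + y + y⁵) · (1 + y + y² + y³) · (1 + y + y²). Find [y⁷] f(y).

3

(1 + y + y⁵) has coefficients 1,1,0,0,0,1 for degrees 0…5.
(1 + y + y² + y³) has coefficients 1,1,1,1,0,0,0,0 for degrees 0…7.
Finally multiplying by (1 + y + y²), the product of all factors after the first has coefficients 1,2,3,3,2,1,0,0 for degrees 0…7.
[y⁷] = 1·0 + 1·0 + 1·3 = 3.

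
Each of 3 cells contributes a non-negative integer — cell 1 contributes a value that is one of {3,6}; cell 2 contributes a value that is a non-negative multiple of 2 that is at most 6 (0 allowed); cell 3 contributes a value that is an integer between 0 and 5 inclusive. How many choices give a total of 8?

The generating function for the choices is (q^3 + q^6)·(1 + q^2 + q^4 + q^6)·(1 + q + q^2 + q^3 + q^4 + q^5); the count is [q^8].
(q^3 + q^6) has coefficients 0,0,0,1,0,0,1 for degrees 0…6.
(1 + q^2 + q^4 + q^6) has coefficients 1,0,1,0,1,0,1,0,0 for degrees 0…8.
Finally multiplying by (1 + q + q^2 + q^3 + q^4 + q^5), the product of all factors after the first has coefficients 1,1,2,2,3,3,3,3,2 for degrees 0…8.
[q^8] = 1·3 + 1·2 = 5.

5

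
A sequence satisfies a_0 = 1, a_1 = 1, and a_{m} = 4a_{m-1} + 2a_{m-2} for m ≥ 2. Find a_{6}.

The ordinary generating function has denominator 1 - 4x - 2x^2.
Iterating the recurrence: a_0,…,a_{6} = 1, 1, 6, 26, 116, 516, 2296.

2296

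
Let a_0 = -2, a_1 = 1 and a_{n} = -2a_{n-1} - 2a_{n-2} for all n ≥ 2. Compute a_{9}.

The ordinary generating function has denominator 1 + 2x + 2x^2.
Iterating the recurrence: a_0,…,a_{9} = -2, 1, 2, -6, 8, -4, -8, 24, -32, 16.

16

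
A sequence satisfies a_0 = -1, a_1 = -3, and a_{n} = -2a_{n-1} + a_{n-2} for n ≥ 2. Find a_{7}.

-437

The ordinary generating function has denominator 1 + 2x - x^2.
Iterating the recurrence: a_0,…,a_{7} = -1, -3, 5, -13, 31, -75, 181, -437.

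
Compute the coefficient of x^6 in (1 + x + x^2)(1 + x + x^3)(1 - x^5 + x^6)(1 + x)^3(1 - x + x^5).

-2

(1 + x + x^2) has coefficients 1,1,1 for degrees 0…2.
(1 + x + x^3) has coefficients 1,1,0,1,0,0,0 for degrees 0…6.
Multiplying by (1 - x^5 + x^6) gives running coefficients 1,1,0,1,0,-1,0 for degrees 0…6.
Multiplying by (1 + x)^3 gives running coefficients 1,4,6,5,4,2,-2 for degrees 0…6.
Finally multiplying by (1 - x + x^5), the product of all factors after the first has coefficients 1,3,2,-1,-1,-1,0 for degrees 0…6.
[x^6] = 1·0 + 1·(-1) + 1·(-1) = -2.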